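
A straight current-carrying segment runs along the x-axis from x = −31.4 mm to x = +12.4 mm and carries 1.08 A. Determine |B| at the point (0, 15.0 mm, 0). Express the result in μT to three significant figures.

For a finite straight segment, B = (μ₀I/4πd)(sinθ₁ + sinθ₂), where θ₁, θ₂ are the angles from the perpendicular to each end.
The perpendicular distance is d = 0.015 m; the end-offsets along the wire are a = 0.0314 m and b = 0.0124 m.
sinθ₁ = 0.0314/√(0.0314²+0.015²) = 0.9023; sinθ₂ = 0.0124/√(0.0124²+0.015²) = 0.6371.
B = (4π×10⁻⁷ × 1.08) / (4π × 0.015) × (0.9023 + 0.6371) = 1.11×10⁻⁵ T.

B ≈ 11.1 μT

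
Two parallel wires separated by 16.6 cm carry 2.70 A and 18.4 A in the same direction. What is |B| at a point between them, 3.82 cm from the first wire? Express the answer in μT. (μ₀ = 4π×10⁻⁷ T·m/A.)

Each long wire gives B = μ₀I/(2πd). Distances are d₁ = 0.0382 m and d₂ = 0.1278 m.
B₁ = 1.41×10⁻⁵ T, B₂ = 2.88×10⁻⁵ T.
Between parallel currents the two contributions point in opposite directions, so they subtract. B = |B₁ − B₂| = |1.41×10⁻⁵ − 2.88×10⁻⁵| = 1.47×10⁻⁵ T.

B ≈ 14.7 μT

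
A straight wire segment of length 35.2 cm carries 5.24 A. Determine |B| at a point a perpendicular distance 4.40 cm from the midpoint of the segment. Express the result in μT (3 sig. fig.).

For a finite straight segment, B = (μ₀I/4πd)(sinθ₁ + sinθ₂), where θ₁, θ₂ are the angles from the perpendicular to each end.
The perpendicular from the point meets the wire at its midpoint, so each end is L/2 = 0.176 m away along the wire.
sinθ₁ = 0.176/√(0.176²+0.044²) = 0.9701; sinθ₂ = 0.176/√(0.176²+0.044²) = 0.9701.
B = (4π×10⁻⁷ × 5.24) / (4π × 0.044) × (0.9701 + 0.9701) = 2.31×10⁻⁵ T.

B ≈ 23.1 μT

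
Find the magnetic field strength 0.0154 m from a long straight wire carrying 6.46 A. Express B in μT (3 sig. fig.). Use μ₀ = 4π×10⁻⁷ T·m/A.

For an infinitely long straight wire, B = μ₀I/(2πd).
B = (4π×10⁻⁷ × 6.46) / (2π × 0.0154) = 8.39×10⁻⁵ T.

B ≈ 83.9 μT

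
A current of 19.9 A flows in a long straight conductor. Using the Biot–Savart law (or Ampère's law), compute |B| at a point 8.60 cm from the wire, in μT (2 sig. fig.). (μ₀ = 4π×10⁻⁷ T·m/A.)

For an infinitely long straight wire, B = μ₀I/(2πd).
B = (4π×10⁻⁷ × 19.9) / (2π × 0.086) = 4.63×10⁻⁵ T.

B ≈ 46 μT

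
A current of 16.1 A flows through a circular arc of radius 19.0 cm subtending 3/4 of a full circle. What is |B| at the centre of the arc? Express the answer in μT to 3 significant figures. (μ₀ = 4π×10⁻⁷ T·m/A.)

B ≈ 39.9 μT

The Biot–Savart field of a circular arc at its centre is B = μ₀Iφ/(4πR), with φ = 4.712 rad.
B = (4π×10⁻⁷ × 16.1 × 4.712) / (4π × 0.19) = 3.99×10⁻⁵ T.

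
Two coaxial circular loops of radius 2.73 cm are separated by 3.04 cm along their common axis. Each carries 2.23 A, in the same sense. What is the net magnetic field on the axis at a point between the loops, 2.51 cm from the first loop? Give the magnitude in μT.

Each loop contributes B = μ₀IR²/[2(R²+z²)^(3/2)] on the axis, with z measured from that loop.
Loop 1 (z = 0.0251 m): B₁ = 2.05×10⁻⁵ T. Loop 2 (z = 0.0053 m): B₂ = 4.86×10⁻⁵ T.
The fields add: B = B₁ + B₂ = 6.90×10⁻⁵ T.

B ≈ 69.0 μT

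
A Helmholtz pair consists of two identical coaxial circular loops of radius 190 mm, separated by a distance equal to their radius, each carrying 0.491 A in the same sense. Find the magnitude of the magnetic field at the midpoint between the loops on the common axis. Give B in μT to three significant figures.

B ≈ 2.32 μT

Each loop contributes B = μ₀IR²/[2(R²+z²)^(3/2)] on the axis, with z measured from that loop.
Loop 1 (z = 0.095 m): B₁ = 1.16×10⁻⁶ T. Loop 2 (z = 0.095 m): B₂ = 1.16×10⁻⁶ T.
The fields add: B = B₁ + B₂ = 2.32×10⁻⁶ T.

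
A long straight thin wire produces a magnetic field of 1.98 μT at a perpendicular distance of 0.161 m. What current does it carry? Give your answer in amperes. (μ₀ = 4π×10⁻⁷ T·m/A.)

I ≈ 1.59 A

For a long straight wire B = μ₀I/(2πd), so I = 2πdB/μ₀.
I = 2π × 0.161 × 1.98×10⁻⁶ / (4π×10⁻⁷) = 1.59 A.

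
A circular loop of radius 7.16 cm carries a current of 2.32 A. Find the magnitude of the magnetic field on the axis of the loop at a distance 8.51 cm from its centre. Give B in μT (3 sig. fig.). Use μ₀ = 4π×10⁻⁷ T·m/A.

B ≈ 5.43 μT

On the axis of a circular loop, B = μ₀IR² / [2(R²+z²)^(3/2)].
R² + z² = (0.0716)² + (0.0851)² = 0.01237 m², and (R²+z²)^(3/2) = 1.38×10⁻³ m³.
B = (4π×10⁻⁷ × 2.32 × 0.005127) / (2 × 1.38×10⁻³) = 5.43×10⁻⁶ T.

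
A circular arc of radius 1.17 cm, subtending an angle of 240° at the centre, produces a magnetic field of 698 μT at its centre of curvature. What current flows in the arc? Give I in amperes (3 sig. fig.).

For a circular arc, B = μ₀Iφ/(4πR) with φ in radians; here φ = 4.189 rad.
So I = 4πRB/(μ₀φ) = 4π × 0.0117 × 6.98×10⁻⁴ / (4π×10⁻⁷ × 4.189) = 19.5 A.

I ≈ 19.5 A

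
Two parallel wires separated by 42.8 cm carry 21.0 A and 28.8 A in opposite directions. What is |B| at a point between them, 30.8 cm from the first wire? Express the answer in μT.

Each long wire gives B = μ₀I/(2πd). Distances are d₁ = 0.308 m and d₂ = 0.12 m.
B₁ = 1.36×10⁻⁵ T, B₂ = 4.80×10⁻⁵ T.
Between antiparallel currents both contributions point the same way, so they add. B = B₁ + B₂ = 1.36×10⁻⁵ + 4.80×10⁻⁵ = 6.16×10⁻⁵ T.

B ≈ 61.6 μT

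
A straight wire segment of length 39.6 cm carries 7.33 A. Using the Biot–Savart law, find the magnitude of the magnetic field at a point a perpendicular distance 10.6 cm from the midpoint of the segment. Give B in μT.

B ≈ 12.2 μT

For a finite straight segment, B = (μ₀I/4πd)(sinθ₁ + sinθ₂), where θ₁, θ₂ are the angles from the perpendicular to each end.
The perpendicular from the point meets the wire at its midpoint, so each end is L/2 = 0.198 m away along the wire.
sinθ₁ = 0.198/√(0.198²+0.106²) = 0.8816; sinθ₂ = 0.198/√(0.198²+0.106²) = 0.8816.
B = (4π×10⁻⁷ × 7.33) / (4π × 0.106) × (0.8816 + 0.8816) = 1.22×10⁻⁵ T.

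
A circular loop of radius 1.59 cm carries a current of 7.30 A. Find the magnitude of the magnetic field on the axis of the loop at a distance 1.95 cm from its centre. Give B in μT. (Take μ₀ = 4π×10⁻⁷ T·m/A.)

On the axis of a circular loop, B = μ₀IR² / [2(R²+z²)^(3/2)].
R² + z² = (0.0159)² + (0.0195)² = 0.0006331 m², and (R²+z²)^(3/2) = 1.59×10⁻⁵ m³.
B = (4π×10⁻⁷ × 7.30 × 0.0002528) / (2 × 1.59×10⁻⁵) = 7.28×10⁻⁵ T.

B ≈ 72.8 μT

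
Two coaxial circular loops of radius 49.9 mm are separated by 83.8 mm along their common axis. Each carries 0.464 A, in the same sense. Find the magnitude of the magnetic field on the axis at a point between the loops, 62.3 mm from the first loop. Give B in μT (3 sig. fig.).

Each loop contributes B = μ₀IR²/[2(R²+z²)^(3/2)] on the axis, with z measured from that loop.
Loop 1 (z = 0.0623 m): B₁ = 1.43×10⁻⁶ T. Loop 2 (z = 0.0215 m): B₂ = 4.53×10⁻⁶ T.
The fields add: B = B₁ + B₂ = 5.95×10⁻⁶ T.

B ≈ 5.95 μT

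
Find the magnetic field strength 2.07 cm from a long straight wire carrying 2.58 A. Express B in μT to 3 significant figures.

For an infinitely long straight wire, B = μ₀I/(2πd).
B = (4π×10⁻⁷ × 2.58) / (2π × 0.0207) = 2.49×10⁻⁵ T.

B ≈ 24.9 μT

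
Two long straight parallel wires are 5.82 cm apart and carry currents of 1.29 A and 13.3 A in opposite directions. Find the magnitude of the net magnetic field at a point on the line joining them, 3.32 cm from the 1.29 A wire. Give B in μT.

Each long wire gives B = μ₀I/(2πd). Distances are d₁ = 0.0332 m and d₂ = 0.025 m.
B₁ = 7.77×10⁻⁶ T, B₂ = 1.06×10⁻⁴ T.
Between antiparallel currents both contributions point the same way, so they add. B = B₁ + B₂ = 7.77×10⁻⁶ + 1.06×10⁻⁴ = 1.14×10⁻⁴ T.

B ≈ 114 μT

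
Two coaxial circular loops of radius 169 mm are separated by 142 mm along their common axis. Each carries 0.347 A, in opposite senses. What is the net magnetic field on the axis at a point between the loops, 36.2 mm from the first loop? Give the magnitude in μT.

B ≈ 0.421 μT

Each loop contributes B = μ₀IR²/[2(R²+z²)^(3/2)] on the axis, with z measured from that loop.
Loop 1 (z = 0.0362 m): B₁ = 1.21×10⁻⁶ T. Loop 2 (z = 0.1058 m): B₂ = 7.86×10⁻⁷ T.
The fields oppose: B = |B₁ − B₂| = 4.21×10⁻⁷ T.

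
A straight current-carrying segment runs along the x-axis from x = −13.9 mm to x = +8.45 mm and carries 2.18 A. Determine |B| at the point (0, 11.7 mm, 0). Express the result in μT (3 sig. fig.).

B ≈ 25.2 μT

For a finite straight segment, B = (μ₀I/4πd)(sinθ₁ + sinθ₂), where θ₁, θ₂ are the angles from the perpendicular to each end.
The perpendicular distance is d = 0.0117 m; the end-offsets along the wire are a = 0.0139 m and b = 0.00845 m.
sinθ₁ = 0.0139/√(0.0139²+0.0117²) = 0.7651; sinθ₂ = 0.00845/√(0.00845²+0.0117²) = 0.5855.
B = (4π×10⁻⁷ × 2.18) / (4π × 0.0117) × (0.7651 + 0.5855) = 2.52×10⁻⁵ T.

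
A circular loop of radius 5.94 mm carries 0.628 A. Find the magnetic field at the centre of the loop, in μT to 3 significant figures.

B ≈ 66.4 μT

At the centre of a circular loop the Biot–Savart law gives B = μ₀I/(2R).
B = (4π×10⁻⁷ × 0.628) / (2 × 0.00594) = 6.64×10⁻⁵ T.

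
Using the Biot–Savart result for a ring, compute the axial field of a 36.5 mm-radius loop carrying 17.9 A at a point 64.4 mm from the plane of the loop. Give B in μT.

B ≈ 36.9 μT

On the axis of a circular loop, B = μ₀IR² / [2(R²+z²)^(3/2)].
R² + z² = (0.0365)² + (0.0644)² = 0.00548 m², and (R²+z²)^(3/2) = 4.06×10⁻⁴ m³.
B = (4π×10⁻⁷ × 17.9 × 0.001332) / (2 × 4.06×10⁻⁴) = 3.69×10⁻⁵ T.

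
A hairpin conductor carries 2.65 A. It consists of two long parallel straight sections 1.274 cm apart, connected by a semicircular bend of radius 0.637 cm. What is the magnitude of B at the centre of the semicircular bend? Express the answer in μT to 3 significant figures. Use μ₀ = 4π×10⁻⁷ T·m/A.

B ≈ 214 μT

The semicircular arc contributes B_arc = μ₀I·π/(4πR) = μ₀I/(4R) = 1.31×10⁻⁴ T.
Each semi-infinite lead is at perpendicular distance R = 0.00637 m from the centre, with the perpendicular foot at its near end, so it contributes μ₀I/(4πR); both point the same way, together 8.32×10⁻⁵ T.
Arc and leads all point the same direction: B = 1.31×10⁻⁴ + 8.32×10⁻⁵ = 2.14×10⁻⁴ T.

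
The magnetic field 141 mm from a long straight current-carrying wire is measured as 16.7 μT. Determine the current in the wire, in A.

For a long straight wire B = μ₀I/(2πd), so I = 2πdB/μ₀.
I = 2π × 0.141 × 1.67×10⁻⁵ / (4π×10⁻⁷) = 11.8 A.

I ≈ 11.8 A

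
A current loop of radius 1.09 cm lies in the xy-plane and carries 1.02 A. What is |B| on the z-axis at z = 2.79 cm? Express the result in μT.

On the axis of a circular loop, B = μ₀IR² / [2(R²+z²)^(3/2)].
R² + z² = (0.0109)² + (0.0279)² = 0.0008972 m², and (R²+z²)^(3/2) = 2.69×10⁻⁵ m³.
B = (4π×10⁻⁷ × 1.02 × 0.0001188) / (2 × 2.69×10⁻⁵) = 2.83×10⁻⁶ T.

B ≈ 2.83 μT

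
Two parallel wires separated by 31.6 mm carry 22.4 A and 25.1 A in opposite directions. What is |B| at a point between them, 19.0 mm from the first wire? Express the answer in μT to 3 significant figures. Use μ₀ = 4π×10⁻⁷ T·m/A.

Each long wire gives B = μ₀I/(2πd). Distances are d₁ = 0.019 m and d₂ = 0.0126 m.
B₁ = 2.36×10⁻⁴ T, B₂ = 3.98×10⁻⁴ T.
Between antiparallel currents both contributions point the same way, so they add. B = B₁ + B₂ = 2.36×10⁻⁴ + 3.98×10⁻⁴ = 6.34×10⁻⁴ T.

B ≈ 634 μT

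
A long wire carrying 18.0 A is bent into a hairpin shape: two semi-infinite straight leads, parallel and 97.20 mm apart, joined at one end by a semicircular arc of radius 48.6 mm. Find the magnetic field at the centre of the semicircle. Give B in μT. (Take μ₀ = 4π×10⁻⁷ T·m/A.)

The semicircular arc contributes B_arc = μ₀I·π/(4πR) = μ₀I/(4R) = 1.16×10⁻⁴ T.
Each semi-infinite lead is at perpendicular distance R = 0.0486 m from the centre, with the perpendicular foot at its near end, so it contributes μ₀I/(4πR); both point the same way, together 7.41×10⁻⁵ T.
Arc and leads all point the same direction: B = 1.16×10⁻⁴ + 7.41×10⁻⁵ = 1.90×10⁻⁴ T.

B ≈ 190 μT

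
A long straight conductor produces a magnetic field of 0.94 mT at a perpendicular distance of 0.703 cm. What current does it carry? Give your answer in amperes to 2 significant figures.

For a long straight wire B = μ₀I/(2πd), so I = 2πdB/μ₀.
I = 2π × 0.00703 × 9.40×10⁻⁴ / (4π×10⁻⁷) = 33.0 A.

I ≈ 33 A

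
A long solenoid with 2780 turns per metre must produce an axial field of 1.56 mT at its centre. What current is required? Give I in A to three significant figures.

Inside a long solenoid B = μ₀nI with n = 2780 m⁻¹, so I = B/(μ₀n).
I = 1.56×10⁻³ / (4π×10⁻⁷ × 2780) = 0.447 A.

I ≈ 0.447 A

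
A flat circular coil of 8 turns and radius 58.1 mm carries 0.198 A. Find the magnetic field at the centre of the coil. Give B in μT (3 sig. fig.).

For an N-turn flat coil, B = Nμ₀I/(2R) with R = 0.0581 m.
B = 8 × 2.14×10⁻⁶ T = 1.71×10⁻⁵ T.

B ≈ 17.1 μT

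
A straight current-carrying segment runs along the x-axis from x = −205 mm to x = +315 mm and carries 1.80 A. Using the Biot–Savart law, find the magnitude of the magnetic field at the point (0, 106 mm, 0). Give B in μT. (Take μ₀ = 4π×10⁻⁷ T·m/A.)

For a finite straight segment, B = (μ₀I/4πd)(sinθ₁ + sinθ₂), where θ₁, θ₂ are the angles from the perpendicular to each end.
The perpendicular distance is d = 0.106 m; the end-offsets along the wire are a = 0.205 m and b = 0.315 m.
sinθ₁ = 0.205/√(0.205²+0.106²) = 0.8883; sinθ₂ = 0.315/√(0.315²+0.106²) = 0.9478.
B = (4π×10⁻⁷ × 1.80) / (4π × 0.106) × (0.8883 + 0.9478) = 3.12×10⁻⁶ T.

B ≈ 3.12 μT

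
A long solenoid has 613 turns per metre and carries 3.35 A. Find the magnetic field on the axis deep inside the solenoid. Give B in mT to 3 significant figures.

B ≈ 2.58 mT

Inside a long solenoid, B = μ₀nI with n = 613 turns/m.
B = 4π×10⁻⁷ × 613 × 3.35 = 2.58×10⁻³ T.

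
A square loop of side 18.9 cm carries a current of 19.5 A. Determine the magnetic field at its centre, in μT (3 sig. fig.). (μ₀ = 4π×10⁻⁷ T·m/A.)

Each side is a finite straight segment at perpendicular distance d = a/(2 tan(π/4)) = 0.0945 m from the centre, with end-angles ±π/4.
One side contributes B₁ = (μ₀I/4πd)·2 sin(π/4) = 2.92×10⁻⁵ T.
All 4 sides add in the same direction: B = 4 × 2.92×10⁻⁵ = 1.17×10⁻⁴ T.

B ≈ 117 μT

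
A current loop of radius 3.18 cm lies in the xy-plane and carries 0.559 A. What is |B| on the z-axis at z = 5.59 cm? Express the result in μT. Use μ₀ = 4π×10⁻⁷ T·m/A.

B ≈ 1.34 μT

On the axis of a circular loop, B = μ₀IR² / [2(R²+z²)^(3/2)].
R² + z² = (0.0318)² + (0.0559)² = 0.004136 m², and (R²+z²)^(3/2) = 2.66×10⁻⁴ m³.
B = (4π×10⁻⁷ × 0.559 × 0.001011) / (2 × 2.66×10⁻⁴) = 1.34×10⁻⁶ T.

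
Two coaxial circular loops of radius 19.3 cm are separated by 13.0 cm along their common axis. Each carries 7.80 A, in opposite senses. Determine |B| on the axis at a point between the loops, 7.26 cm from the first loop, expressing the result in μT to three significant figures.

Each loop contributes B = μ₀IR²/[2(R²+z²)^(3/2)] on the axis, with z measured from that loop.
Loop 1 (z = 0.0726 m): B₁ = 2.08×10⁻⁵ T. Loop 2 (z = 0.0574 m): B₂ = 2.24×10⁻⁵ T.
The fields oppose: B = |B₁ − B₂| = 1.54×10⁻⁶ T.

B ≈ 1.54 μT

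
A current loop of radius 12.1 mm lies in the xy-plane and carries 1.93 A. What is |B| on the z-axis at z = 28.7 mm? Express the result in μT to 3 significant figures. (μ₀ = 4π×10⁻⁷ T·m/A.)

B ≈ 5.88 μT

On the axis of a circular loop, B = μ₀IR² / [2(R²+z²)^(3/2)].
R² + z² = (0.0121)² + (0.0287)² = 0.0009701 m², and (R²+z²)^(3/2) = 3.02×10⁻⁵ m³.
B = (4π×10⁻⁷ × 1.93 × 0.0001464) / (2 × 3.02×10⁻⁵) = 5.88×10⁻⁶ T.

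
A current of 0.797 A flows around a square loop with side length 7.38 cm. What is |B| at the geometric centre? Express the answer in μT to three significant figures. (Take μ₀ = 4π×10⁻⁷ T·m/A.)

Each side is a finite straight segment at perpendicular distance d = a/(2 tan(π/4)) = 0.0369 m from the centre, with end-angles ±π/4.
One side contributes B₁ = (μ₀I/4πd)·2 sin(π/4) = 3.05×10⁻⁶ T.
All 4 sides add in the same direction: B = 4 × 3.05×10⁻⁶ = 1.22×10⁻⁵ T.

B ≈ 12.2 μT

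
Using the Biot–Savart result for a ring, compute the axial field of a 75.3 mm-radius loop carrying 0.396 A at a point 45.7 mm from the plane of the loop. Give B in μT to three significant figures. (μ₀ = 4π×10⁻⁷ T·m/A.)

B ≈ 2.06 μT

On the axis of a circular loop, B = μ₀IR² / [2(R²+z²)^(3/2)].
R² + z² = (0.0753)² + (0.0457)² = 0.007759 m², and (R²+z²)^(3/2) = 6.83×10⁻⁴ m³.
B = (4π×10⁻⁷ × 0.396 × 0.00567) / (2 × 6.83×10⁻⁴) = 2.06×10⁻⁶ T.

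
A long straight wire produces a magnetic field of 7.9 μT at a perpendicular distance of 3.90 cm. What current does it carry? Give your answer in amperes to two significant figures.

For a long straight wire B = μ₀I/(2πd), so I = 2πdB/μ₀.
I = 2π × 0.039 × 7.90×10⁻⁶ / (4π×10⁻⁷) = 1.54 A.

I ≈ 1.5 A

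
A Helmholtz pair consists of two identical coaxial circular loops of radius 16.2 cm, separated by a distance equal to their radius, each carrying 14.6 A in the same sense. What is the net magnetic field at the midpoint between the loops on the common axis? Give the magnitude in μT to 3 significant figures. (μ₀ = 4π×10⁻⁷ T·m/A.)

Each loop contributes B = μ₀IR²/[2(R²+z²)^(3/2)] on the axis, with z measured from that loop.
Loop 1 (z = 0.081 m): B₁ = 4.05×10⁻⁵ T. Loop 2 (z = 0.081 m): B₂ = 4.05×10⁻⁵ T.
The fields add: B = B₁ + B₂ = 8.10×10⁻⁵ T.

B ≈ 81.0 μT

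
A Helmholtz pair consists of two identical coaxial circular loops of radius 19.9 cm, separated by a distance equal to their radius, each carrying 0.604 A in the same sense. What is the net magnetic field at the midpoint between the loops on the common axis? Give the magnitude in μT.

B ≈ 2.73 μT

Each loop contributes B = μ₀IR²/[2(R²+z²)^(3/2)] on the axis, with z measured from that loop.
Loop 1 (z = 0.0995 m): B₁ = 1.36×10⁻⁶ T. Loop 2 (z = 0.0995 m): B₂ = 1.36×10⁻⁶ T.
The fields add: B = B₁ + B₂ = 2.73×10⁻⁶ T.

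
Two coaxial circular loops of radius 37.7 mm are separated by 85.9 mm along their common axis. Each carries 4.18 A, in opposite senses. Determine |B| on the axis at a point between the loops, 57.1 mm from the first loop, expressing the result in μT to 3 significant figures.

Each loop contributes B = μ₀IR²/[2(R²+z²)^(3/2)] on the axis, with z measured from that loop.
Loop 1 (z = 0.0571 m): B₁ = 1.17×10⁻⁵ T. Loop 2 (z = 0.0288 m): B₂ = 3.50×10⁻⁵ T.
The fields oppose: B = |B₁ − B₂| = 2.33×10⁻⁵ T.

B ≈ 23.3 μT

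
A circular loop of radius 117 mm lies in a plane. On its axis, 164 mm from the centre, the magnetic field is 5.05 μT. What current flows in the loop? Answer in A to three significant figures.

I ≈ 4.80 A

On the axis of a loop, B = μ₀IR²/[2(R²+z²)^(3/2)], so I = 2B(R²+z²)^(3/2)/(μ₀R²).
R² + z² = 0.01369 + 0.0269 = 0.04059 m²; raised to 3/2 gives 8.18×10⁻³ m³.
I = 2 × 5.05×10⁻⁶ × 8.18×10⁻³ / (1.26×10⁻⁶ × 0.01369) = 4.80 A.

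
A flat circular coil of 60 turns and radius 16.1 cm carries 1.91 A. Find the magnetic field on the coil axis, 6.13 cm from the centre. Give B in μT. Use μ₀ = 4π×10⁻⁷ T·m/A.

B ≈ 365 μT

For an N-turn flat coil, B = Nμ₀IR²/[2(R²+z²)^(3/2)] with R = 0.161 m, z = 0.0613 m.
B = 60 × 6.08×10⁻⁶ T = 3.65×10⁻⁴ T.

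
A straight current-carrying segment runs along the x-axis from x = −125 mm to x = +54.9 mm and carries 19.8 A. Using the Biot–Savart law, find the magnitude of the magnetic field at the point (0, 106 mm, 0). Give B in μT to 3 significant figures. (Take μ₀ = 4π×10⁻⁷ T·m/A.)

B ≈ 22.8 μT

For a finite straight segment, B = (μ₀I/4πd)(sinθ₁ + sinθ₂), where θ₁, θ₂ are the angles from the perpendicular to each end.
The perpendicular distance is d = 0.106 m; the end-offsets along the wire are a = 0.125 m and b = 0.0549 m.
sinθ₁ = 0.125/√(0.125²+0.106²) = 0.7627; sinθ₂ = 0.0549/√(0.0549²+0.106²) = 0.4599.
B = (4π×10⁻⁷ × 19.8) / (4π × 0.106) × (0.7627 + 0.4599) = 2.28×10⁻⁵ T.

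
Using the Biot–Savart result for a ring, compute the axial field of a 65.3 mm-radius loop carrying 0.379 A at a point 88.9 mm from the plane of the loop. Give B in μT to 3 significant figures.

B ≈ 0.757 μT

On the axis of a circular loop, B = μ₀IR² / [2(R²+z²)^(3/2)].
R² + z² = (0.0653)² + (0.0889)² = 0.01217 m², and (R²+z²)^(3/2) = 1.34×10⁻³ m³.
B = (4π×10⁻⁷ × 0.379 × 0.004264) / (2 × 1.34×10⁻³) = 7.57×10⁻⁷ T.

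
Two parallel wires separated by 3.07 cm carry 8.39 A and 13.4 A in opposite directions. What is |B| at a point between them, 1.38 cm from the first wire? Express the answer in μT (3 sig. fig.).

B ≈ 280 μT

Each long wire gives B = μ₀I/(2πd). Distances are d₁ = 0.0138 m and d₂ = 0.0169 m.
B₁ = 1.22×10⁻⁴ T, B₂ = 1.59×10⁻⁴ T.
Between antiparallel currents both contributions point the same way, so they add. B = B₁ + B₂ = 1.22×10⁻⁴ + 1.59×10⁻⁴ = 2.80×10⁻⁴ T.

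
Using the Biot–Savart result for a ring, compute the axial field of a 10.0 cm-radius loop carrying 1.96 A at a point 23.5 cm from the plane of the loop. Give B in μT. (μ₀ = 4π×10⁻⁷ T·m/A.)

On the axis of a circular loop, B = μ₀IR² / [2(R²+z²)^(3/2)].
R² + z² = (0.1)² + (0.235)² = 0.06523 m², and (R²+z²)^(3/2) = 1.67×10⁻² m³.
B = (4π×10⁻⁷ × 1.96 × 0.01) / (2 × 1.67×10⁻²) = 7.39×10⁻⁷ T.

B ≈ 0.739 μT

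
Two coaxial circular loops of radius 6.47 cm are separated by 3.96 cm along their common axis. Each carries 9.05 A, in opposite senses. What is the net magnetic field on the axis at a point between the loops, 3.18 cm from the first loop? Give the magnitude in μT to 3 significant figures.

B ≈ 22.5 μT

Each loop contributes B = μ₀IR²/[2(R²+z²)^(3/2)] on the axis, with z measured from that loop.
Loop 1 (z = 0.0318 m): B₁ = 6.35×10⁻⁵ T. Loop 2 (z = 0.0078 m): B₂ = 8.60×10⁻⁵ T.
The fields oppose: B = |B₁ − B₂| = 2.25×10⁻⁵ T.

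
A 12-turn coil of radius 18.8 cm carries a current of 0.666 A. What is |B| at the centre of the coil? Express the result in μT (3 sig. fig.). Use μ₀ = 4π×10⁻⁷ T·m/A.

B ≈ 26.7 μT

For an N-turn flat coil, B = Nμ₀I/(2R) with R = 0.188 m.
B = 12 × 2.23×10⁻⁶ T = 2.67×10⁻⁵ T.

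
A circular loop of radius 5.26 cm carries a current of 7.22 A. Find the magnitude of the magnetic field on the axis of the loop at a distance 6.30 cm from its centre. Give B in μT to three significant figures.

On the axis of a circular loop, B = μ₀IR² / [2(R²+z²)^(3/2)].
R² + z² = (0.0526)² + (0.063)² = 0.006736 m², and (R²+z²)^(3/2) = 5.53×10⁻⁴ m³.
B = (4π×10⁻⁷ × 7.22 × 0.002767) / (2 × 5.53×10⁻⁴) = 2.27×10⁻⁵ T.

B ≈ 22.7 μT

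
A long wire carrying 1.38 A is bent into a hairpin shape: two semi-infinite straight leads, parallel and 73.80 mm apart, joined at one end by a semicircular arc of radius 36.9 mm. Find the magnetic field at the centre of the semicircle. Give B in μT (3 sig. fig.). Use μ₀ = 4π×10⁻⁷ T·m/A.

B ≈ 19.2 μT

The semicircular arc contributes B_arc = μ₀I·π/(4πR) = μ₀I/(4R) = 1.17×10⁻⁵ T.
Each semi-infinite lead is at perpendicular distance R = 0.0369 m from the centre, with the perpendicular foot at its near end, so it contributes μ₀I/(4πR); both point the same way, together 7.48×10⁻⁶ T.
Arc and leads all point the same direction: B = 1.17×10⁻⁵ + 7.48×10⁻⁶ = 1.92×10⁻⁵ T.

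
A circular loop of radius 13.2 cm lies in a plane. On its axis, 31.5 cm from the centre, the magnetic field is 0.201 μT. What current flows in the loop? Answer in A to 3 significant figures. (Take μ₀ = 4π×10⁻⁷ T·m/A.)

On the axis of a loop, B = μ₀IR²/[2(R²+z²)^(3/2)], so I = 2B(R²+z²)^(3/2)/(μ₀R²).
R² + z² = 0.01742 + 0.09923 = 0.1166 m²; raised to 3/2 gives 3.98×10⁻² m³.
I = 2 × 2.01×10⁻⁷ × 3.98×10⁻² / (1.26×10⁻⁶ × 0.01742) = 0.731 A.

I ≈ 0.731 A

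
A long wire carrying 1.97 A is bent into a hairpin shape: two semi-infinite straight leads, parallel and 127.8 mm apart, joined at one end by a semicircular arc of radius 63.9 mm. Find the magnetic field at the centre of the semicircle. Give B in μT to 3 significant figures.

The semicircular arc contributes B_arc = μ₀I·π/(4πR) = μ₀I/(4R) = 9.69×10⁻⁶ T.
Each semi-infinite lead is at perpendicular distance R = 0.0639 m from the centre, with the perpendicular foot at its near end, so it contributes μ₀I/(4πR); both point the same way, together 6.17×10⁻⁶ T.
Arc and leads all point the same direction: B = 9.69×10⁻⁶ + 6.17×10⁻⁶ = 1.59×10⁻⁵ T.

B ≈ 15.9 μT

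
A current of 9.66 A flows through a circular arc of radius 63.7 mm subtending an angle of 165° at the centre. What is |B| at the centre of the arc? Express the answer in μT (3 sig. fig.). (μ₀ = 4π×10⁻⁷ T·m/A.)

The Biot–Savart field of a circular arc at its centre is B = μ₀Iφ/(4πR), with φ = 2.88 rad.
B = (4π×10⁻⁷ × 9.66 × 2.88) / (4π × 0.0637) = 4.37×10⁻⁵ T.

B ≈ 43.7 μT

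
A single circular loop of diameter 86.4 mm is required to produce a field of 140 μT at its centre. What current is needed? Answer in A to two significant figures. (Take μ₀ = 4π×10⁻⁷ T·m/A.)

At the centre of a circular loop B = μ₀I/(2R), so I = 2RB/μ₀.
With R = 0.0432 m, I = 2 × 0.0432 × 1.40×10⁻⁴ / (4π×10⁻⁷) = 9.63 A.

I ≈ 9.6 A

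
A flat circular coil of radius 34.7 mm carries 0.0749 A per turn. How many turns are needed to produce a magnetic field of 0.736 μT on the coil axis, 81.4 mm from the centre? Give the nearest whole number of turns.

N = 9

For an N-turn coil, B = Nμ₀IR²/[2(R²+z²)^(3/2)]. A single turn gives B₁ = 8.18×10⁻⁸ T with R = 0.0347 m, z = 0.0814 m.
N = B/B₁ = 7.36×10⁻⁷ / 8.18×10⁻⁸ = 9.00.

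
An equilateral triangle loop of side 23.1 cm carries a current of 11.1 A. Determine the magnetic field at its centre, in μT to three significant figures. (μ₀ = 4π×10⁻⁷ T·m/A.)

B ≈ 86.5 μT

Each side is a finite straight segment at perpendicular distance d = a/(2 tan(π/3)) = 0.06668 m from the centre, with end-angles ±π/3.
One side contributes B₁ = (μ₀I/4πd)·2 sin(π/3) = 2.88×10⁻⁵ T.
All 3 sides add in the same direction: B = 3 × 2.88×10⁻⁵ = 8.65×10⁻⁵ T.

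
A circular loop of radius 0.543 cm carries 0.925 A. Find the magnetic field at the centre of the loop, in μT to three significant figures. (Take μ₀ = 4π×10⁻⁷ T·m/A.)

At the centre of a circular loop the Biot–Savart law gives B = μ₀I/(2R).
B = (4π×10⁻⁷ × 0.925) / (2 × 0.00543) = 1.07×10⁻⁴ T.

B ≈ 107 μT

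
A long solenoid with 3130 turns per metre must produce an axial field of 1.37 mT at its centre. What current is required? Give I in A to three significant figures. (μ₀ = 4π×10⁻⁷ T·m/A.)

Inside a long solenoid B = μ₀nI with n = 3130 m⁻¹, so I = B/(μ₀n).
I = 1.37×10⁻³ / (4π×10⁻⁷ × 3130) = 0.348 A.

I ≈ 0.348 A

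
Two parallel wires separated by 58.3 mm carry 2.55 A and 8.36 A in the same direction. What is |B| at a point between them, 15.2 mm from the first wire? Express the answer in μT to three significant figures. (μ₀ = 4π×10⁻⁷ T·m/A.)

B ≈ 5.24 μT

Each long wire gives B = μ₀I/(2πd). Distances are d₁ = 0.0152 m and d₂ = 0.0431 m.
B₁ = 3.36×10⁻⁵ T, B₂ = 3.88×10⁻⁵ T.
Between parallel currents the two contributions point in opposite directions, so they subtract. B = |B₁ − B₂| = |3.36×10⁻⁵ − 3.88×10⁻⁵| = 5.24×10⁻⁶ T.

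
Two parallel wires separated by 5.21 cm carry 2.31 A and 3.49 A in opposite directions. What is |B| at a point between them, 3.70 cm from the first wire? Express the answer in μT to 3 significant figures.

B ≈ 58.7 μT

Each long wire gives B = μ₀I/(2πd). Distances are d₁ = 0.037 m and d₂ = 0.0151 m.
B₁ = 1.25×10⁻⁵ T, B₂ = 4.62×10⁻⁵ T.
Between antiparallel currents both contributions point the same way, so they add. B = B₁ + B₂ = 1.25×10⁻⁵ + 4.62×10⁻⁵ = 5.87×10⁻⁵ T.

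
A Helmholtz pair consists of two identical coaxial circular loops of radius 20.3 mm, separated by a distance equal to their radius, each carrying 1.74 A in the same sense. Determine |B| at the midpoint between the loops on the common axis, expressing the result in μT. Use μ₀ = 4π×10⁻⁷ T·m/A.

B ≈ 77.1 μT

Each loop contributes B = μ₀IR²/[2(R²+z²)^(3/2)] on the axis, with z measured from that loop.
Loop 1 (z = 0.01015 m): B₁ = 3.85×10⁻⁵ T. Loop 2 (z = 0.01015 m): B₂ = 3.85×10⁻⁵ T.
The fields add: B = B₁ + B₂ = 7.71×10⁻⁵ T.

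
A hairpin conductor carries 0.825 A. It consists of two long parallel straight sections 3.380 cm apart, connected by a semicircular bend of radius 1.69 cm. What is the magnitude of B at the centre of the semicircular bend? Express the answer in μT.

B ≈ 25.1 μT

The semicircular arc contributes B_arc = μ₀I·π/(4πR) = μ₀I/(4R) = 1.53×10⁻⁵ T.
Each semi-infinite lead is at perpendicular distance R = 0.0169 m from the centre, with the perpendicular foot at its near end, so it contributes μ₀I/(4πR); both point the same way, together 9.76×10⁻⁶ T.
Arc and leads all point the same direction: B = 1.53×10⁻⁵ + 9.76×10⁻⁶ = 2.51×10⁻⁵ T.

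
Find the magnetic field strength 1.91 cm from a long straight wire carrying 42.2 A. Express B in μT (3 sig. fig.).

B ≈ 442 μT

For an infinitely long straight wire, B = μ₀I/(2πd).
B = (4π×10⁻⁷ × 42.2) / (2π × 0.0191) = 4.42×10⁻⁴ T.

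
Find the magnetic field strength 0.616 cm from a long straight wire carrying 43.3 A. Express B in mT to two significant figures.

B ≈ 1.4 mT

For an infinitely long straight wire, B = μ₀I/(2πd).
B = (4π×10⁻⁷ × 43.3) / (2π × 0.00616) = 1.41×10⁻³ T.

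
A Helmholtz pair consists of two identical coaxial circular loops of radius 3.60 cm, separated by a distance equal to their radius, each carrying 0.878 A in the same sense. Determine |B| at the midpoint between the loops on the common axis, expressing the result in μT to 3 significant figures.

Each loop contributes B = μ₀IR²/[2(R²+z²)^(3/2)] on the axis, with z measured from that loop.
Loop 1 (z = 0.018 m): B₁ = 1.10×10⁻⁵ T. Loop 2 (z = 0.018 m): B₂ = 1.10×10⁻⁵ T.
The fields add: B = B₁ + B₂ = 2.19×10⁻⁵ T.

B ≈ 21.9 μT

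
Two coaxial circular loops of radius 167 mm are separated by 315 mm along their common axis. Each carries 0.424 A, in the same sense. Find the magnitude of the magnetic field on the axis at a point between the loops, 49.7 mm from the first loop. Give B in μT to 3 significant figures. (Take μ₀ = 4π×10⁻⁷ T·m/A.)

B ≈ 1.65 μT

Each loop contributes B = μ₀IR²/[2(R²+z²)^(3/2)] on the axis, with z measured from that loop.
Loop 1 (z = 0.0497 m): B₁ = 1.40×10⁻⁶ T. Loop 2 (z = 0.2653 m): B₂ = 2.41×10⁻⁷ T.
The fields add: B = B₁ + B₂ = 1.65×10⁻⁶ T.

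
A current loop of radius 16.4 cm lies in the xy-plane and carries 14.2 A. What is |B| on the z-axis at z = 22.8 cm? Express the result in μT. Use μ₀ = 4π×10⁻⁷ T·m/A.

B ≈ 10.8 μT

On the axis of a circular loop, B = μ₀IR² / [2(R²+z²)^(3/2)].
R² + z² = (0.164)² + (0.228)² = 0.07888 m², and (R²+z²)^(3/2) = 2.22×10⁻² m³.
B = (4π×10⁻⁷ × 14.2 × 0.0269) / (2 × 2.22×10⁻²) = 1.08×10⁻⁵ T.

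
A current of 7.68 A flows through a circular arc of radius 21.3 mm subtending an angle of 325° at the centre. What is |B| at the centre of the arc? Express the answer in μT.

The Biot–Savart field of a circular arc at its centre is B = μ₀Iφ/(4πR), with φ = 5.672 rad.
B = (4π×10⁻⁷ × 7.68 × 5.672) / (4π × 0.0213) = 2.05×10⁻⁴ T.

B ≈ 205 μT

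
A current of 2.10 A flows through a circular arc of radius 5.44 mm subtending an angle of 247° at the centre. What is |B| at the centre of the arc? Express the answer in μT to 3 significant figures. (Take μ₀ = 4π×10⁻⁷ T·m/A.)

The Biot–Savart field of a circular arc at its centre is B = μ₀Iφ/(4πR), with φ = 4.311 rad.
B = (4π×10⁻⁷ × 2.10 × 4.311) / (4π × 0.00544) = 1.66×10⁻⁴ T.

B ≈ 166 μT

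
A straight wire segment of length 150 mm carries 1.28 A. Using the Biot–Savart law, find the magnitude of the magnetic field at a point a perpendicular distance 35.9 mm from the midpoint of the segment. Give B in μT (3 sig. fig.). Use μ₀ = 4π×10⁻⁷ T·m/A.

For a finite straight segment, B = (μ₀I/4πd)(sinθ₁ + sinθ₂), where θ₁, θ₂ are the angles from the perpendicular to each end.
The perpendicular from the point meets the wire at its midpoint, so each end is L/2 = 0.075 m away along the wire.
sinθ₁ = 0.075/√(0.075²+0.0359²) = 0.9020; sinθ₂ = 0.075/√(0.075²+0.0359²) = 0.9020.
B = (4π×10⁻⁷ × 1.28) / (4π × 0.0359) × (0.9020 + 0.9020) = 6.43×10⁻⁶ T.

B ≈ 6.43 μT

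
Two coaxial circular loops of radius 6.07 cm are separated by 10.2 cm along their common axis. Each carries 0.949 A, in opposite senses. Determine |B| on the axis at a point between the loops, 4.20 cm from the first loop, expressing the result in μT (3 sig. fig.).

Each loop contributes B = μ₀IR²/[2(R²+z²)^(3/2)] on the axis, with z measured from that loop.
Loop 1 (z = 0.042 m): B₁ = 5.46×10⁻⁶ T. Loop 2 (z = 0.06 m): B₂ = 3.53×10⁻⁶ T.
The fields oppose: B = |B₁ − B₂| = 1.93×10⁻⁶ T.

B ≈ 1.93 μT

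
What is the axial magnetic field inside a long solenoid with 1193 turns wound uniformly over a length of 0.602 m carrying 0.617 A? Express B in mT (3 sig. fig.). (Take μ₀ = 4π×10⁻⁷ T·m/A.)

Inside a long solenoid, B = μ₀nI with n = 1982 turns/m.
B = 4π×10⁻⁷ × 1982 × 0.617 = 1.54×10⁻³ T.

B ≈ 1.54 mT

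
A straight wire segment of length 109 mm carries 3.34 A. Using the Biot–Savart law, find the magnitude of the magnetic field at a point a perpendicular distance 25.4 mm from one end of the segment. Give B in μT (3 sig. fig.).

B ≈ 12.8 μT

For a finite straight segment, B = (μ₀I/4πd)(sinθ₁ + sinθ₂), where θ₁, θ₂ are the angles from the perpendicular to each end.
The perpendicular foot is at one end, so the two end-offsets along the wire are 0 and L = 0.109 m.
sinθ₁ = 0/√(0²+0.0254²) = 0.0000; sinθ₂ = 0.109/√(0.109²+0.0254²) = 0.9739.
B = (4π×10⁻⁷ × 3.34) / (4π × 0.0254) × (0.0000 + 0.9739) = 1.28×10⁻⁵ T.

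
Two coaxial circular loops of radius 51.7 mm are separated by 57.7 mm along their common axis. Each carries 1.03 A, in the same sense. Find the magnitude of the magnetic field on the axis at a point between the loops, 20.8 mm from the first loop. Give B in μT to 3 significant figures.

B ≈ 16.7 μT

Each loop contributes B = μ₀IR²/[2(R²+z²)^(3/2)] on the axis, with z measured from that loop.
Loop 1 (z = 0.0208 m): B₁ = 1.00×10⁻⁵ T. Loop 2 (z = 0.0369 m): B₂ = 6.75×10⁻⁶ T.
The fields add: B = B₁ + B₂ = 1.67×10⁻⁵ T.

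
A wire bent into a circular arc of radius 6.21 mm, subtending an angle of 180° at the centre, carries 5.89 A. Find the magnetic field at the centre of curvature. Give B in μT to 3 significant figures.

B ≈ 298 μT

The Biot–Savart field of a circular arc at its centre is B = μ₀Iφ/(4πR), with φ = 3.142 rad.
B = (4π×10⁻⁷ × 5.89 × 3.142) / (4π × 0.00621) = 2.98×10⁻⁴ T.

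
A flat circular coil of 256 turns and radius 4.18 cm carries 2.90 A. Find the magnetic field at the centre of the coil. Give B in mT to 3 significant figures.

B ≈ 11.2 mT

For an N-turn flat coil, B = Nμ₀I/(2R) with R = 0.0418 m.
B = 256 × 4.36×10⁻⁵ T = 1.12×10⁻² T.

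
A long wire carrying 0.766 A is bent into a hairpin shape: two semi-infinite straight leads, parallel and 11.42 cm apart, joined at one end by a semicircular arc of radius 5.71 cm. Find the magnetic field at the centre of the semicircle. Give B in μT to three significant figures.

The semicircular arc contributes B_arc = μ₀I·π/(4πR) = μ₀I/(4R) = 4.21×10⁻⁶ T.
Each semi-infinite lead is at perpendicular distance R = 0.0571 m from the centre, with the perpendicular foot at its near end, so it contributes μ₀I/(4πR); both point the same way, together 2.68×10⁻⁶ T.
Arc and leads all point the same direction: B = 4.21×10⁻⁶ + 2.68×10⁻⁶ = 6.90×10⁻⁶ T.

B ≈ 6.90 μT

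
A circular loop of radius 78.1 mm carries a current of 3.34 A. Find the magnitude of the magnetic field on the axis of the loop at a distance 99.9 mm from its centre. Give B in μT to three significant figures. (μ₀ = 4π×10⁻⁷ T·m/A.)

On the axis of a circular loop, B = μ₀IR² / [2(R²+z²)^(3/2)].
R² + z² = (0.0781)² + (0.0999)² = 0.01608 m², and (R²+z²)^(3/2) = 2.04×10⁻³ m³.
B = (4π×10⁻⁷ × 3.34 × 0.0061) / (2 × 2.04×10⁻³) = 6.28×10⁻⁶ T.

B ≈ 6.28 μT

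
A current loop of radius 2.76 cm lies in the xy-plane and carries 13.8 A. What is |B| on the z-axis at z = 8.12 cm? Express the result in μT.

B ≈ 10.5 μT

On the axis of a circular loop, B = μ₀IR² / [2(R²+z²)^(3/2)].
R² + z² = (0.0276)² + (0.0812)² = 0.007355 m², and (R²+z²)^(3/2) = 6.31×10⁻⁴ m³.
B = (4π×10⁻⁷ × 13.8 × 0.0007618) / (2 × 6.31×10⁻⁴) = 1.05×10⁻⁵ T.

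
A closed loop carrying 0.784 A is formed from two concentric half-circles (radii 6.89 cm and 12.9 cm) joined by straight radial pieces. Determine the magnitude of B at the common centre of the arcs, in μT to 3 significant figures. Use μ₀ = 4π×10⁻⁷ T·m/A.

The radial connectors point toward the centre, so dl × r̂ = 0 and they contribute nothing.
Each semicircle gives μ₀I/(4R): inner arc 3.57×10⁻⁶ T, outer arc 1.91×10⁻⁶ T.
The two arcs carry current in opposite angular senses, so their fields oppose: B = |3.57×10⁻⁶ − 1.91×10⁻⁶| = 1.67×10⁻⁶ T.

B ≈ 1.67 μT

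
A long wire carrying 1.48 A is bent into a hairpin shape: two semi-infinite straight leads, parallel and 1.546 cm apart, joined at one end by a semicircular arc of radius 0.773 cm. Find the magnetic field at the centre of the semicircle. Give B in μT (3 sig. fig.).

The semicircular arc contributes B_arc = μ₀I·π/(4πR) = μ₀I/(4R) = 6.01×10⁻⁵ T.
Each semi-infinite lead is at perpendicular distance R = 0.00773 m from the centre, with the perpendicular foot at its near end, so it contributes μ₀I/(4πR); both point the same way, together 3.83×10⁻⁵ T.
Arc and leads all point the same direction: B = 6.01×10⁻⁵ + 3.83×10⁻⁵ = 9.84×10⁻⁵ T.

B ≈ 98.4 μT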